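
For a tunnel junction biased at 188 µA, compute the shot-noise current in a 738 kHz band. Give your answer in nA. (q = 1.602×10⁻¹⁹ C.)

6.67 nA

I_n = √(2qI·B)
2qI·B = 2 × 1.602×10⁻¹⁹ × 1.88×10⁻⁴ × 7.38×10⁵ = 4.45×10⁻¹⁷ A²
I_n = √(4.45×10⁻¹⁷) = 6.67×10⁻⁹ A = 6.67 nA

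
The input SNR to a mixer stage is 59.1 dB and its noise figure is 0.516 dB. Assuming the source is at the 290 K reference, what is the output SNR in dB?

By definition F = SNR_in/SNR_out, so in dB: SNR_out = SNR_in − NF
SNR_out = 59.1 − 0.516 = 58.584 dB

58.584 dB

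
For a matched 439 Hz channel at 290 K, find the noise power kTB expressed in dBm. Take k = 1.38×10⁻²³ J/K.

−147.6 dBm

P_n = kTB = 1.38×10⁻²³ × 290 × 4.39×10² = 1.76×10⁻¹⁸ W
In dBm: 10 log₁₀(1.76×10⁻¹⁸ / 10⁻³) = −147.6 dBm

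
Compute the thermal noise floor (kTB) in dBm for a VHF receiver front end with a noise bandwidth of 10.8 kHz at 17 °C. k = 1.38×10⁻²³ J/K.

T = 17 °C + 273.15 = 290.15 K
P_n = kTB = 1.38×10⁻²³ × 290.15 × 1.08×10⁴ = 4.32×10⁻¹⁷ W
In dBm: 10 log₁₀(4.32×10⁻¹⁷ / 10⁻³) = −133.6 dBm

−133.6 dBm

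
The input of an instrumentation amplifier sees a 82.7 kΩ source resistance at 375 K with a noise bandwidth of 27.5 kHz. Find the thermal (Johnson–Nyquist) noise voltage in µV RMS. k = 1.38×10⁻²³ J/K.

V_n = √(4kTRB)
4kTRB = 4 × 1.38×10⁻²³ × 375 × 8.27×10⁴ × 2.75×10⁴ = 4.71×10⁻¹¹ V²
V_n = √(4.71×10⁻¹¹) = 6.86×10⁻⁶ V = 6.86 µV

6.86 µV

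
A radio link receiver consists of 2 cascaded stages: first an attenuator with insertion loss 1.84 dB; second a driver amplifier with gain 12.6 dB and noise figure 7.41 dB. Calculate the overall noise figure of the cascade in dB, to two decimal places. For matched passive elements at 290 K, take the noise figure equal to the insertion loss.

9.25 dB

Convert to linear (a loss of L dB is a gain of −L dB): F_i = 10^(NF_i/10), G_i = 10^(G_i,dB/10)
  Stage 1: F_1 = 10^(1.84/10) = 1.528, G_1 = 10^(−1.84/10) = 0.6546
  Stage 2: F_2 = 10^(7.41/10) = 5.508, G_2 = 10^(12.6/10) = 18.20
Friis cascade:
  F = 1.528 + (5.508 − 1)/0.6546 = 8.414
NF = 10 log₁₀(8.414) = 9.25 dB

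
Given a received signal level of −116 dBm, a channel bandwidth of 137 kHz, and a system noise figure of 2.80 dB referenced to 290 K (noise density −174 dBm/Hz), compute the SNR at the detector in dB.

3.8 dB

Noise floor: N = −174 + 10 log₁₀(B) + NF
10 log₁₀(1.37×10⁵) = 51.37 dB
N = −174 + 51.37 + 2.80 = −119.83 dBm
SNR = P_sig − N = −116 − (−119.83) = 3.83 dB → 3.8 dB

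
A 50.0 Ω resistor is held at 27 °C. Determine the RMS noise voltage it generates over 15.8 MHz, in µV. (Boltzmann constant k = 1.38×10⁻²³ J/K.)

3.62 µV

T = 27 °C + 273.15 = 300.15 K
V_n = √(4kTRB)
4kTRB = 4 × 1.38×10⁻²³ × 300.15 × 5.00×10¹ × 1.58×10⁷ = 1.31×10⁻¹¹ V²
V_n = √(1.31×10⁻¹¹) = 3.62×10⁻⁶ V = 3.62 µV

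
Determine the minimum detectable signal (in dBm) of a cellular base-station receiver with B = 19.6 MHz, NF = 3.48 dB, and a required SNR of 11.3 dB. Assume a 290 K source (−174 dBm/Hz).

−86.3 dBm

Sensitivity = −174 + 10 log₁₀(B) + NF + SNR_min
= −174 + 72.92 + 3.48 + 11.3
= −86.30 dBm → −86.3 dBm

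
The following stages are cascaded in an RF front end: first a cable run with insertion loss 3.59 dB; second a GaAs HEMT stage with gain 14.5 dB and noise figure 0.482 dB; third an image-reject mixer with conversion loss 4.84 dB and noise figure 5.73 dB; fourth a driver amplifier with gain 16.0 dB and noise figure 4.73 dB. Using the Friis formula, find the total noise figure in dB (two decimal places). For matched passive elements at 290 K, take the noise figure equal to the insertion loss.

5.14 dB

Convert to linear (a loss of L dB is a gain of −L dB): F_i = 10^(NF_i/10), G_i = 10^(G_i,dB/10)
  Stage 1: F_1 = 10^(3.59/10) = 2.286, G_1 = 10^(−3.59/10) = 0.4375
  Stage 2: F_2 = 10^(0.482/10) = 1.117, G_2 = 10^(14.5/10) = 28.18
  Stage 3: F_3 = 10^(5.73/10) = 3.741, G_3 = 10^(−4.84/10) = 0.3281
  Stage 4: F_4 = 10^(4.73/10) = 2.972, G_4 = 10^(16.0/10) = 39.81
Friis cascade:
  F = 2.286 + (1.117 − 1)/0.4375 + (3.741 − 1)/12.33 + (2.972 − 1)/4.046 = 3.264
NF = 10 log₁₀(3.264) = 5.14 dB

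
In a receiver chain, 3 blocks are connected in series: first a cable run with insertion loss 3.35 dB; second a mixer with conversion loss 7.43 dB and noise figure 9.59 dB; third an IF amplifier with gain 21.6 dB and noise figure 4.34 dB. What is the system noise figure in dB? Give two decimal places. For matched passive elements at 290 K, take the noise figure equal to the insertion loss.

16.04 dB

Convert to linear (a loss of L dB is a gain of −L dB): F_i = 10^(NF_i/10), G_i = 10^(G_i,dB/10)
  Stage 1: F_1 = 10^(3.35/10) = 2.163, G_1 = 10^(−3.35/10) = 0.4624
  Stage 2: F_2 = 10^(9.59/10) = 9.099, G_2 = 10^(−7.43/10) = 0.1807
  Stage 3: F_3 = 10^(4.34/10) = 2.716, G_3 = 10^(21.6/10) = 144.5
Friis cascade:
  F = 2.163 + (9.099 − 1)/0.4624 + (2.716 − 1)/0.08356 = 40.22
NF = 10 log₁₀(40.22) = 16.04 dB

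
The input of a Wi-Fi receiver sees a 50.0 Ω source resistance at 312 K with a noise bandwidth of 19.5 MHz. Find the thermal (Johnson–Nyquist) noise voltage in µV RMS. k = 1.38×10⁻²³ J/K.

V_n = √(4kTRB)
4kTRB = 4 × 1.38×10⁻²³ × 312 × 5.00×10¹ × 1.95×10⁷ = 1.68×10⁻¹¹ V²
V_n = √(1.68×10⁻¹¹) = 4.10×10⁻⁶ V = 4.10 µV

4.10 µV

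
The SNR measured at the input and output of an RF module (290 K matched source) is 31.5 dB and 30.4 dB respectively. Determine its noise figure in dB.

NF (dB) = SNR_in(dB) − SNR_out(dB) when the source is at T₀
NF = 31.5 − 30.4 = 1.1 dB

1.1 dB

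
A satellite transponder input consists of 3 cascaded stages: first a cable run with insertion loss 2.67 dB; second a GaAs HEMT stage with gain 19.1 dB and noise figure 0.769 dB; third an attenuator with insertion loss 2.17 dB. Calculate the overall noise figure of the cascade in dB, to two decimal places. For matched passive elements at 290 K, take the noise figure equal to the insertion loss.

3.47 dB

Convert to linear (a loss of L dB is a gain of −L dB): F_i = 10^(NF_i/10), G_i = 10^(G_i,dB/10)
  Stage 1: F_1 = 10^(2.67/10) = 1.849, G_1 = 10^(−2.67/10) = 0.5408
  Stage 2: F_2 = 10^(0.769/10) = 1.194, G_2 = 10^(19.1/10) = 81.28
  Stage 3: F_3 = 10^(2.17/10) = 1.648, G_3 = 10^(−2.17/10) = 0.6067
Friis cascade:
  F = 1.849 + (1.194 − 1)/0.5408 + (1.648 − 1)/43.95 = 2.222
NF = 10 log₁₀(2.222) = 3.47 dB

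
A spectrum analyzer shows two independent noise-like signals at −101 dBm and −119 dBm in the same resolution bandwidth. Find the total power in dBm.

Convert to linear, add, convert back:
P₁ = 7.94×10⁻¹⁴ W, P₂ = 1.26×10⁻¹⁵ W
P_tot = 8.07×10⁻¹⁴ W → 10 log₁₀(P_tot / 10⁻³) = −100.9 dBm

−100.9 dBm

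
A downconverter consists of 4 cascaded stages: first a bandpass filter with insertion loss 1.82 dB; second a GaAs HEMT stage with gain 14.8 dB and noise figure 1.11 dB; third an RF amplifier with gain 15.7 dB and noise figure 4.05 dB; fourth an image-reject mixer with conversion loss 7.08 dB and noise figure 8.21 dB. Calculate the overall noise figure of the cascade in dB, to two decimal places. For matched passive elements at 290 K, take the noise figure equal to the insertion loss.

3.11 dB

Convert to linear (a loss of L dB is a gain of −L dB): F_i = 10^(NF_i/10), G_i = 10^(G_i,dB/10)
  Stage 1: F_1 = 10^(1.82/10) = 1.521, G_1 = 10^(−1.82/10) = 0.6577
  Stage 2: F_2 = 10^(1.11/10) = 1.291, G_2 = 10^(14.8/10) = 30.20
  Stage 3: F_3 = 10^(4.05/10) = 2.541, G_3 = 10^(15.7/10) = 37.15
  Stage 4: F_4 = 10^(8.21/10) = 6.622, G_4 = 10^(−7.08/10) = 0.1959
Friis cascade:
  F = 1.521 + (1.291 − 1)/0.6577 + (2.541 − 1)/19.86 + (6.622 − 1)/737.9 = 2.049
NF = 10 log₁₀(2.049) = 3.11 dB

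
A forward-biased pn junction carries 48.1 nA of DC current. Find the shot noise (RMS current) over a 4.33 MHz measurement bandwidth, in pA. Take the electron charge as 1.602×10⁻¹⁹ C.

258 pA

I_n = √(2qI·B)
2qI·B = 2 × 1.602×10⁻¹⁹ × 4.81×10⁻⁸ × 4.33×10⁶ = 6.67×10⁻²⁰ A²
I_n = √(6.67×10⁻²⁰) = 2.58×10⁻¹⁰ A = 258 pA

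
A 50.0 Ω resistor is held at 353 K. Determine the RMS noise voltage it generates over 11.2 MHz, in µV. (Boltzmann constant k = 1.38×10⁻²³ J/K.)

V_n = √(4kTRB)
4kTRB = 4 × 1.38×10⁻²³ × 353 × 5.00×10¹ × 1.12×10⁷ = 1.09×10⁻¹¹ V²
V_n = √(1.09×10⁻¹¹) = 3.30×10⁻⁶ V = 3.30 µV

3.30 µV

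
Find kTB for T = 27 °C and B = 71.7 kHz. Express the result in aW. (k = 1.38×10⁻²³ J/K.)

T = 27 °C + 273.15 = 300.15 K
P_n = kTB = 1.38×10⁻²³ × 300.15 × 7.17×10⁴ = 2.97×10⁻¹⁶ W = 297 aW

297 aW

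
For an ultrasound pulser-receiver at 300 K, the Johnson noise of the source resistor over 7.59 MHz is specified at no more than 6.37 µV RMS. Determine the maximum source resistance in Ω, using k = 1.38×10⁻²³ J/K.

323 Ω

Johnson–Nyquist: V_n = √(4kTRB) ⇒ R = V_n² / (4kTB)
4kTB = 4 × 1.38×10⁻²³ × 300 × 7.59×10⁶ = 1.26×10⁻¹³
R = (6.37×10⁻⁶)² / 1.26×10⁻¹³ = 3.23×10² Ω = 323 Ω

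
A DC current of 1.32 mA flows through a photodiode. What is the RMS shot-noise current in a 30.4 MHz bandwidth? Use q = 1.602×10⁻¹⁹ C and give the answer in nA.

113 nA

I_n = √(2qI·B)
2qI·B = 2 × 1.602×10⁻¹⁹ × 1.32×10⁻³ × 3.04×10⁷ = 1.29×10⁻¹⁴ A²
I_n = √(1.29×10⁻¹⁴) = 1.13×10⁻⁷ A = 113 nA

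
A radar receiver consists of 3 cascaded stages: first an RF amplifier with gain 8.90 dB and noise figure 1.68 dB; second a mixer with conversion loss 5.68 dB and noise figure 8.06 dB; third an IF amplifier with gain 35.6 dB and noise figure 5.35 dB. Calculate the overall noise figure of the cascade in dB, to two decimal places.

5.22 dB

Convert to linear (a loss of L dB is a gain of −L dB): F_i = 10^(NF_i/10), G_i = 10^(G_i,dB/10)
  Stage 1: F_1 = 10^(1.68/10) = 1.472, G_1 = 10^(8.90/10) = 7.762
  Stage 2: F_2 = 10^(8.06/10) = 6.397, G_2 = 10^(−5.68/10) = 0.2704
  Stage 3: F_3 = 10^(5.35/10) = 3.428, G_3 = 10^(35.6/10) = 3631
Friis cascade:
  F = 1.472 + (6.397 − 1)/7.762 + (3.428 − 1)/2.099 = 3.324
NF = 10 log₁₀(3.324) = 5.22 dB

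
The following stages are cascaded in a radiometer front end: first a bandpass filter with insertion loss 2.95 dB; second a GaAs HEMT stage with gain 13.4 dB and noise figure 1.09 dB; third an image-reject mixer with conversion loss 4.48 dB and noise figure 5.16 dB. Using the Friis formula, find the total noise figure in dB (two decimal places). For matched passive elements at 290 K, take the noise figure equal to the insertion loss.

Convert to linear (a loss of L dB is a gain of −L dB): F_i = 10^(NF_i/10), G_i = 10^(G_i,dB/10)
  Stage 1: F_1 = 10^(2.95/10) = 1.972, G_1 = 10^(−2.95/10) = 0.5070
  Stage 2: F_2 = 10^(1.09/10) = 1.285, G_2 = 10^(13.4/10) = 21.88
  Stage 3: F_3 = 10^(5.16/10) = 3.281, G_3 = 10^(−4.48/10) = 0.3565
Friis cascade:
  F = 1.972 + (1.285 − 1)/0.5070 + (3.281 − 1)/11.09 = 2.741
NF = 10 log₁₀(2.741) = 4.38 dB

4.38 dB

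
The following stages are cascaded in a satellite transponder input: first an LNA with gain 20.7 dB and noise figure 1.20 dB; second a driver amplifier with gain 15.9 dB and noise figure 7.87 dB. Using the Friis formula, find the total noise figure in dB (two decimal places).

Convert to linear (a loss of L dB is a gain of −L dB): F_i = 10^(NF_i/10), G_i = 10^(G_i,dB/10)
  Stage 1: F_1 = 10^(1.20/10) = 1.318, G_1 = 10^(20.7/10) = 117.5
  Stage 2: F_2 = 10^(7.87/10) = 6.124, G_2 = 10^(15.9/10) = 38.90
Friis cascade:
  F = 1.318 + (6.124 − 1)/117.5 = 1.362
NF = 10 log₁₀(1.362) = 1.34 dB

1.34 dB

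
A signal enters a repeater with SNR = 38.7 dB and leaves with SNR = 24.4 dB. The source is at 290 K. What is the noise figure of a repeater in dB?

14.3 dB

NF (dB) = SNR_in(dB) − SNR_out(dB) when the source is at T₀
NF = 38.7 − 24.4 = 14.3 dB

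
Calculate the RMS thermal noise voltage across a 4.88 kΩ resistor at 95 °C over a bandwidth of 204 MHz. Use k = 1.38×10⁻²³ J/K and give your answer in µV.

142 µV

T = 95 °C + 273.15 = 368.15 K
V_n = √(4kTRB)
4kTRB = 4 × 1.38×10⁻²³ × 368.15 × 4.88×10³ × 2.04×10⁸ = 2.02×10⁻⁸ V²
V_n = √(2.02×10⁻⁸) = 1.42×10⁻⁴ V = 142 µV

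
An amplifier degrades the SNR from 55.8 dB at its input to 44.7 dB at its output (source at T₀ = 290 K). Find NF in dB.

11.1 dB

NF (dB) = SNR_in(dB) − SNR_out(dB) when the source is at T₀
NF = 55.8 − 44.7 = 11.1 dB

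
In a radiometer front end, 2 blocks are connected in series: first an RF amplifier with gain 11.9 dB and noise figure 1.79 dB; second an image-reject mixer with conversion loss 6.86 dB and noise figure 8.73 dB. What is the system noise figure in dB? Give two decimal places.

2.85 dB

Convert to linear (a loss of L dB is a gain of −L dB): F_i = 10^(NF_i/10), G_i = 10^(G_i,dB/10)
  Stage 1: F_1 = 10^(1.79/10) = 1.510, G_1 = 10^(11.9/10) = 15.49
  Stage 2: F_2 = 10^(8.73/10) = 7.464, G_2 = 10^(−6.86/10) = 0.2061
Friis cascade:
  F = 1.510 + (7.464 − 1)/15.49 = 1.927
NF = 10 log₁₀(1.927) = 2.85 dB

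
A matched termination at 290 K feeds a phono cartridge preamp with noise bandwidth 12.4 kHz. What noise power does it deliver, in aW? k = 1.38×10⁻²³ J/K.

49.6 aW

P_n = kTB = 1.38×10⁻²³ × 290 × 1.24×10⁴ = 4.96×10⁻¹⁷ W = 49.6 aW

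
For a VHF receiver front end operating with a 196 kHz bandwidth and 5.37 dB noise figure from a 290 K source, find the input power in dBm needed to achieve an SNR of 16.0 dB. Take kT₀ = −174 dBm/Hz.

−99.7 dBm

Sensitivity = −174 + 10 log₁₀(B) + NF + SNR_min
= −174 + 52.92 + 5.37 + 16.0
= −99.71 dBm → −99.7 dBm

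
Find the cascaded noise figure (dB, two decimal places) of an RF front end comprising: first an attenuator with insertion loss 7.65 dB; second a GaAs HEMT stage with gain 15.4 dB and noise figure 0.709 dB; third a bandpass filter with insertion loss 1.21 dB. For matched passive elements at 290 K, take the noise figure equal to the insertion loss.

8.39 dB

Convert to linear (a loss of L dB is a gain of −L dB): F_i = 10^(NF_i/10), G_i = 10^(G_i,dB/10)
  Stage 1: F_1 = 10^(7.65/10) = 5.821, G_1 = 10^(−7.65/10) = 0.1718
  Stage 2: F_2 = 10^(0.709/10) = 1.177, G_2 = 10^(15.4/10) = 34.67
  Stage 3: F_3 = 10^(1.21/10) = 1.321, G_3 = 10^(−1.21/10) = 0.7568
Friis cascade:
  F = 5.821 + (1.177 − 1)/0.1718 + (1.321 − 1)/5.957 = 6.907
NF = 10 log₁₀(6.907) = 8.39 dB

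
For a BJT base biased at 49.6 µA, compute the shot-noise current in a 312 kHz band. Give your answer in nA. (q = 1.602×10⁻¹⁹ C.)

I_n = √(2qI·B)
2qI·B = 2 × 1.602×10⁻¹⁹ × 4.96×10⁻⁵ × 3.12×10⁵ = 4.96×10⁻¹⁸ A²
I_n = √(4.96×10⁻¹⁸) = 2.23×10⁻⁹ A = 2.23 nA

2.23 nA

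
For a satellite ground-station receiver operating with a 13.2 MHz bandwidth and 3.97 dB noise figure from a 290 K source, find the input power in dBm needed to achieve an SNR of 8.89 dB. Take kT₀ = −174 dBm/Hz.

−89.9 dBm

Sensitivity = −174 + 10 log₁₀(B) + NF + SNR_min
= −174 + 71.21 + 3.97 + 8.89
= −89.93 dBm → −89.9 dBm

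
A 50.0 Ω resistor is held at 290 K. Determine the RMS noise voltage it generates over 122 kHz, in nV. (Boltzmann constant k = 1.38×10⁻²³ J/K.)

312 nV

V_n = √(4kTRB)
4kTRB = 4 × 1.38×10⁻²³ × 290 × 5.00×10¹ × 1.22×10⁵ = 9.76×10⁻¹⁴ V²
V_n = √(9.76×10⁻¹⁴) = 3.12×10⁻⁷ V = 312 nV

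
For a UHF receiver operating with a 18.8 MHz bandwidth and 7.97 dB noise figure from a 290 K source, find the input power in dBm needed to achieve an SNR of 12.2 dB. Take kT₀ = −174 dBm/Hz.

−81.1 dBm

Sensitivity = −174 + 10 log₁₀(B) + NF + SNR_min
= −174 + 72.74 + 7.97 + 12.2
= −81.09 dBm → −81.1 dBm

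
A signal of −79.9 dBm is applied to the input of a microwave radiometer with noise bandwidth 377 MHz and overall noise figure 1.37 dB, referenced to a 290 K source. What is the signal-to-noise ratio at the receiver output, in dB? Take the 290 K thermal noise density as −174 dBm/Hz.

Noise floor: N = −174 + 10 log₁₀(B) + NF
10 log₁₀(3.77×10⁸) = 85.76 dB
N = −174 + 85.76 + 1.37 = −86.87 dBm
SNR = P_sig − N = −79.9 − (−86.87) = 6.97 dB → 7.0 dB

7.0 dB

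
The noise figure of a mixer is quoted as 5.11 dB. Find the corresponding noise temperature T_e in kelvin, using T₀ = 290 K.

651 K

F = 10^(5.11/10) = 3.2434
T_e = (F − 1)·T₀ = (3.2434 − 1) × 290 = 651 K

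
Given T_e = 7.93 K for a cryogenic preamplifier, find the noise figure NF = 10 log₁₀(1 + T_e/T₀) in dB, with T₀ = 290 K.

F = 1 + T_e/T₀ = 1 + 7.93/290 = 1.02734
NF = 10 log₁₀(1.02734) = 0.117 dB

0.117 dB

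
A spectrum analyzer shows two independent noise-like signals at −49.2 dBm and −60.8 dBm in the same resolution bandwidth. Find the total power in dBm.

Convert to linear, add, convert back:
P₁ = 1.20×10⁻⁸ W, P₂ = 8.32×10⁻¹⁰ W
P_tot = 1.29×10⁻⁸ W → 10 log₁₀(P_tot / 10⁻³) = −48.9 dBm

−48.9 dBm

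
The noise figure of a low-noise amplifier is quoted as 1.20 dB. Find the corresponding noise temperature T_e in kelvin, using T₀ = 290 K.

92.3 K

F = 10^(1.20/10) = 1.31826
T_e = (F − 1)·T₀ = (1.31826 − 1) × 290 = 92.3 K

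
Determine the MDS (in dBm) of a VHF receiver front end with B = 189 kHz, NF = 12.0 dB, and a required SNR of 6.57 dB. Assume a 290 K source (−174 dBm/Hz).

−102.7 dBm

Sensitivity = −174 + 10 log₁₀(B) + NF + SNR_min
= −174 + 52.76 + 12.0 + 6.57
= −102.67 dBm → −102.7 dBm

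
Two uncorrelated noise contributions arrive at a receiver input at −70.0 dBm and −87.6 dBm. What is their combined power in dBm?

−69.9 dBm

Convert to linear, add, convert back:
P₁ = 1.00×10⁻¹⁰ W, P₂ = 1.74×10⁻¹² W
P_tot = 1.02×10⁻¹⁰ W → 10 log₁₀(P_tot / 10⁻³) = −69.9 dBm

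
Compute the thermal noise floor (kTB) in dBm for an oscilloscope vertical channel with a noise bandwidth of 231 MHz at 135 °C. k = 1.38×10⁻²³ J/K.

T = 135 °C + 273.15 = 408.15 K
P_n = kTB = 1.38×10⁻²³ × 408.15 × 2.31×10⁸ = 1.30×10⁻¹² W
In dBm: 10 log₁₀(1.30×10⁻¹² / 10⁻³) = −88.9 dBm

−88.9 dBm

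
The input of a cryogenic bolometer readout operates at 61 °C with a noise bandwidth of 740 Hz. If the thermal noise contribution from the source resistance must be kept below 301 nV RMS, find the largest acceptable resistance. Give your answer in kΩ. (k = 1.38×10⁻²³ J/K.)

T = 61 °C + 273.15 = 334.15 K
Johnson–Nyquist: V_n = √(4kTRB) ⇒ R = V_n² / (4kTB)
4kTB = 4 × 1.38×10⁻²³ × 334.15 × 7.40×10² = 1.36×10⁻¹⁷
R = (3.01×10⁻⁷)² / 1.36×10⁻¹⁷ = 6.64×10³ Ω = 6.64 kΩ

6.64 kΩ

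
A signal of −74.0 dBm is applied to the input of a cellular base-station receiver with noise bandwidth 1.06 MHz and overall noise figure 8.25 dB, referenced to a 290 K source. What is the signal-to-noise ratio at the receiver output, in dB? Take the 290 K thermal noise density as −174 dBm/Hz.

31.5 dB

Noise floor: N = −174 + 10 log₁₀(B) + NF
10 log₁₀(1.06×10⁶) = 60.25 dB
N = −174 + 60.25 + 8.25 = −105.50 dBm
SNR = P_sig − N = −74.0 − (−105.50) = 31.50 dB → 31.5 dB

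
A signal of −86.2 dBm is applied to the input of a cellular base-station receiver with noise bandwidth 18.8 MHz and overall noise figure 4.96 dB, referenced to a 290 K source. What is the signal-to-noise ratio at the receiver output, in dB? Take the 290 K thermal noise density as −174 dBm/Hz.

Noise floor: N = −174 + 10 log₁₀(B) + NF
10 log₁₀(1.88×10⁷) = 72.74 dB
N = −174 + 72.74 + 4.96 = −96.30 dBm
SNR = P_sig − N = −86.2 − (−96.30) = 10.10 dB → 10.1 dB

10.1 dB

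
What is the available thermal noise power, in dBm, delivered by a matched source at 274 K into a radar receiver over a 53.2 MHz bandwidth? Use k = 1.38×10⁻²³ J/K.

P_n = kTB = 1.38×10⁻²³ × 274 × 5.32×10⁷ = 2.01×10⁻¹³ W
In dBm: 10 log₁₀(2.01×10⁻¹³ / 10⁻³) = −97.0 dBm

−97.0 dBm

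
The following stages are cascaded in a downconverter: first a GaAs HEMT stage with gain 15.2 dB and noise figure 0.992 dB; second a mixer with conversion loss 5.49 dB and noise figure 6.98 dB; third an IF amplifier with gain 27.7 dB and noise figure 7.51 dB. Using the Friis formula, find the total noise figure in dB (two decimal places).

2.72 dB

Convert to linear (a loss of L dB is a gain of −L dB): F_i = 10^(NF_i/10), G_i = 10^(G_i,dB/10)
  Stage 1: F_1 = 10^(0.992/10) = 1.257, G_1 = 10^(15.2/10) = 33.11
  Stage 2: F_2 = 10^(6.98/10) = 4.989, G_2 = 10^(−5.49/10) = 0.2825
  Stage 3: F_3 = 10^(7.51/10) = 5.636, G_3 = 10^(27.7/10) = 588.8
Friis cascade:
  F = 1.257 + (4.989 − 1)/33.11 + (5.636 − 1)/9.354 = 1.873
NF = 10 log₁₀(1.873) = 2.72 dB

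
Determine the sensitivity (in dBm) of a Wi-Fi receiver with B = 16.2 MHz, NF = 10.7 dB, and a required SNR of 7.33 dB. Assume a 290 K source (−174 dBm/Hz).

−83.9 dBm

Sensitivity = −174 + 10 log₁₀(B) + NF + SNR_min
= −174 + 72.1 + 10.7 + 7.33
= −83.87 dBm → −83.9 dBm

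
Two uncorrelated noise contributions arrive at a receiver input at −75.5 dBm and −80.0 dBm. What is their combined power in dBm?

−74.2 dBm

Convert to linear, add, convert back:
P₁ = 2.82×10⁻¹¹ W, P₂ = 1.00×10⁻¹¹ W
P_tot = 3.82×10⁻¹¹ W → 10 log₁₀(P_tot / 10⁻³) = −74.2 dBm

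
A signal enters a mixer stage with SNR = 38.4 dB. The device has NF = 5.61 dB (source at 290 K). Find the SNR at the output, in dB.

32.79 dB

By definition F = SNR_in/SNR_out, so in dB: SNR_out = SNR_in − NF
SNR_out = 38.4 − 5.61 = 32.79 dB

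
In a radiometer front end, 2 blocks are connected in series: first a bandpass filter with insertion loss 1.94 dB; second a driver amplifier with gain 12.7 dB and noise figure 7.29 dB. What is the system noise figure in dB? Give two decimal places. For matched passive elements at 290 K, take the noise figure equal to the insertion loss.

9.23 dB

Convert to linear (a loss of L dB is a gain of −L dB): F_i = 10^(NF_i/10), G_i = 10^(G_i,dB/10)
  Stage 1: F_1 = 10^(1.94/10) = 1.563, G_1 = 10^(−1.94/10) = 0.6397
  Stage 2: F_2 = 10^(7.29/10) = 5.358, G_2 = 10^(12.7/10) = 18.62
Friis cascade:
  F = 1.563 + (5.358 − 1)/0.6397 = 8.375
NF = 10 log₁₀(8.375) = 9.23 dB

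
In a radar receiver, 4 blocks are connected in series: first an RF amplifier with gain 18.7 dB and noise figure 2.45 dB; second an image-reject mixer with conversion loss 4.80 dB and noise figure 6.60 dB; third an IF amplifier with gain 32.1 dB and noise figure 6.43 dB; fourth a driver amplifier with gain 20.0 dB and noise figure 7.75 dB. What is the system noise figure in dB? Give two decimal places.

2.89 dB

Convert to linear (a loss of L dB is a gain of −L dB): F_i = 10^(NF_i/10), G_i = 10^(G_i,dB/10)
  Stage 1: F_1 = 10^(2.45/10) = 1.758, G_1 = 10^(18.7/10) = 74.13
  Stage 2: F_2 = 10^(6.60/10) = 4.571, G_2 = 10^(−4.80/10) = 0.3311
  Stage 3: F_3 = 10^(6.43/10) = 4.395, G_3 = 10^(32.1/10) = 1622
  Stage 4: F_4 = 10^(7.75/10) = 5.957, G_4 = 10^(20.0/10) = 100.0
Friis cascade:
  F = 1.758 + (4.571 − 1)/74.13 + (4.395 − 1)/24.55 + (5.957 − 1)/3.981×10⁴ = 1.945
NF = 10 log₁₀(1.945) = 2.89 dB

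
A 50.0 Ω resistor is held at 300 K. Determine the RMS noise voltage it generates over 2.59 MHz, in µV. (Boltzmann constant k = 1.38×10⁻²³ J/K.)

V_n = √(4kTRB)
4kTRB = 4 × 1.38×10⁻²³ × 300 × 5.00×10¹ × 2.59×10⁶ = 2.14×10⁻¹² V²
V_n = √(2.14×10⁻¹²) = 1.46×10⁻⁶ V = 1.46 µV

1.46 µV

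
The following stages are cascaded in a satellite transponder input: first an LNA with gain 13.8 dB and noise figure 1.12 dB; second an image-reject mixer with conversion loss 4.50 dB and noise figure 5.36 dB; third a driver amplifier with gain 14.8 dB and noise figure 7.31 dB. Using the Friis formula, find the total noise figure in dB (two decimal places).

2.81 dB

Convert to linear (a loss of L dB is a gain of −L dB): F_i = 10^(NF_i/10), G_i = 10^(G_i,dB/10)
  Stage 1: F_1 = 10^(1.12/10) = 1.294, G_1 = 10^(13.8/10) = 23.99
  Stage 2: F_2 = 10^(5.36/10) = 3.436, G_2 = 10^(−4.50/10) = 0.3548
  Stage 3: F_3 = 10^(7.31/10) = 5.383, G_3 = 10^(14.8/10) = 30.20
Friis cascade:
  F = 1.294 + (3.436 − 1)/23.99 + (5.383 − 1)/8.511 = 1.911
NF = 10 log₁₀(1.911) = 2.81 dB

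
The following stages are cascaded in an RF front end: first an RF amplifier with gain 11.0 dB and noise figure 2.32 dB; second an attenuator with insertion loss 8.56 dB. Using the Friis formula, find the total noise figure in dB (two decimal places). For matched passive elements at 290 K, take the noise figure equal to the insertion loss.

Convert to linear (a loss of L dB is a gain of −L dB): F_i = 10^(NF_i/10), G_i = 10^(G_i,dB/10)
  Stage 1: F_1 = 10^(2.32/10) = 1.706, G_1 = 10^(11.0/10) = 12.59
  Stage 2: F_2 = 10^(8.56/10) = 7.178, G_2 = 10^(−8.56/10) = 0.1393
Friis cascade:
  F = 1.706 + (7.178 − 1)/12.59 = 2.197
NF = 10 log₁₀(2.197) = 3.42 dB

3.42 dB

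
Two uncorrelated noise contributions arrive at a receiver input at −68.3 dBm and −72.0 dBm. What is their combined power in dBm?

Convert to linear, add, convert back:
P₁ = 1.48×10⁻¹⁰ W, P₂ = 6.31×10⁻¹¹ W
P_tot = 2.11×10⁻¹⁰ W → 10 log₁₀(P_tot / 10⁻³) = −66.8 dBm

−66.8 dBm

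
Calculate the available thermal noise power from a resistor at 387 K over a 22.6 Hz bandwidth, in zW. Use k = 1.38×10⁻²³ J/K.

P_n = kTB = 1.38×10⁻²³ × 387 × 2.26×10¹ = 1.21×10⁻¹⁹ W = 121 zW

121 zW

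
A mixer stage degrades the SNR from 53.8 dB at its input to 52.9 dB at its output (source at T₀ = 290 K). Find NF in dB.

0.9 dB

NF (dB) = SNR_in(dB) − SNR_out(dB) when the source is at T₀
NF = 53.8 − 52.9 = 0.9 dB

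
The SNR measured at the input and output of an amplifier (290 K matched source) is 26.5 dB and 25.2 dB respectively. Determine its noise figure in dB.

NF (dB) = SNR_in(dB) − SNR_out(dB) when the source is at T₀
NF = 26.5 − 25.2 = 1.3 dB

1.3 dB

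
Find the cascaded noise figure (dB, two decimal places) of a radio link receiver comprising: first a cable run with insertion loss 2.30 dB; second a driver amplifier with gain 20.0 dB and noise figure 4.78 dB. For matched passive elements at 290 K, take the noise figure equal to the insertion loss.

7.08 dB

Convert to linear (a loss of L dB is a gain of −L dB): F_i = 10^(NF_i/10), G_i = 10^(G_i,dB/10)
  Stage 1: F_1 = 10^(2.30/10) = 1.698, G_1 = 10^(−2.30/10) = 0.5888
  Stage 2: F_2 = 10^(4.78/10) = 3.006, G_2 = 10^(20.0/10) = 100.0
Friis cascade:
  F = 1.698 + (3.006 − 1)/0.5888 = 5.105
NF = 10 log₁₀(5.105) = 7.08 dB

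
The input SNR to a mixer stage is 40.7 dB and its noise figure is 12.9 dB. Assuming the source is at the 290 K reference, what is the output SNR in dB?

27.8 dB

By definition F = SNR_in/SNR_out, so in dB: SNR_out = SNR_in − NF
SNR_out = 40.7 − 12.9 = 27.8 dB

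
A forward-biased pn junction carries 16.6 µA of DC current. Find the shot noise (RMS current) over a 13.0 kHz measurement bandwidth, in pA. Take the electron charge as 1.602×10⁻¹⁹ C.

263 pA

I_n = √(2qI·B)
2qI·B = 2 × 1.602×10⁻¹⁹ × 1.66×10⁻⁵ × 1.30×10⁴ = 6.91×10⁻²⁰ A²
I_n = √(6.91×10⁻²⁰) = 2.63×10⁻¹⁰ A = 263 pA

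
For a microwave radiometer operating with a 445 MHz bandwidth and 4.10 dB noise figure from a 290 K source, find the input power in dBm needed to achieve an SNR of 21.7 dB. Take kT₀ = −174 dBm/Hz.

Sensitivity = −174 + 10 log₁₀(B) + NF + SNR_min
= −174 + 86.48 + 4.10 + 21.7
= −61.72 dBm → −61.7 dBm

−61.7 dBm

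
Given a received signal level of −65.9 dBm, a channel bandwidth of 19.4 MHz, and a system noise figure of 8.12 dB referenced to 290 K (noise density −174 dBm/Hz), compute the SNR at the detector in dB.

Noise floor: N = −174 + 10 log₁₀(B) + NF
10 log₁₀(1.94×10⁷) = 72.88 dB
N = −174 + 72.88 + 8.12 = −93.00 dBm
SNR = P_sig − N = −65.9 − (−93.00) = 27.10 dB → 27.1 dB

27.1 dB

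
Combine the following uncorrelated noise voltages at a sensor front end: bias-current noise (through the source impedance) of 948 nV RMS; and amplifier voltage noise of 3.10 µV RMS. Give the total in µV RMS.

Uncorrelated sources add in power (mean-square): V_tot = √(ΣV_i²)
V_tot = √[(9.48×10⁻⁷)² + (3.10×10⁻⁶)²] = 3.24×10⁻⁶ V = 3.24 µV

3.24 µV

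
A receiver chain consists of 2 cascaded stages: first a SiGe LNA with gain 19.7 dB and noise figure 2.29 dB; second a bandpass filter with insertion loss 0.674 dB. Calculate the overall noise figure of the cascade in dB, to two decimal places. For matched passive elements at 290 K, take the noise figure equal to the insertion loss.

Convert to linear (a loss of L dB is a gain of −L dB): F_i = 10^(NF_i/10), G_i = 10^(G_i,dB/10)
  Stage 1: F_1 = 10^(2.29/10) = 1.694, G_1 = 10^(19.7/10) = 93.33
  Stage 2: F_2 = 10^(0.674/10) = 1.168, G_2 = 10^(−0.674/10) = 0.8562
Friis cascade:
  F = 1.694 + (1.168 − 1)/93.33 = 1.696
NF = 10 log₁₀(1.696) = 2.29 dB

2.29 dB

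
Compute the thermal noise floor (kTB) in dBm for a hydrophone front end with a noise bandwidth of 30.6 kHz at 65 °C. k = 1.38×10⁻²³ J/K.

T = 65 °C + 273.15 = 338.15 K
P_n = kTB = 1.38×10⁻²³ × 338.15 × 3.06×10⁴ = 1.43×10⁻¹⁶ W
In dBm: 10 log₁₀(1.43×10⁻¹⁶ / 10⁻³) = −128.5 dBm

−128.5 dBm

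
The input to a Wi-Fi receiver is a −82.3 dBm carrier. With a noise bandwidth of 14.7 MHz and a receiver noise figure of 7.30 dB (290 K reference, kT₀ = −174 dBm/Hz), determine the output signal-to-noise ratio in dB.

12.7 dB

Noise floor: N = −174 + 10 log₁₀(B) + NF
10 log₁₀(1.47×10⁷) = 71.67 dB
N = −174 + 71.67 + 7.30 = −95.03 dBm
SNR = P_sig − N = −82.3 − (−95.03) = 12.73 dB → 12.7 dB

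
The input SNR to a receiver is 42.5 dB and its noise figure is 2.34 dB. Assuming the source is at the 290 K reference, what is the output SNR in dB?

By definition F = SNR_in/SNR_out, so in dB: SNR_out = SNR_in − NF
SNR_out = 42.5 − 2.34 = 40.16 dB

40.16 dB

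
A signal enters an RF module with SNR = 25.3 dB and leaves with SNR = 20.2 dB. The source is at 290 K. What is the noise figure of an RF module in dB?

5.1 dB

NF (dB) = SNR_in(dB) − SNR_out(dB) when the source is at T₀
NF = 25.3 − 20.2 = 5.1 dB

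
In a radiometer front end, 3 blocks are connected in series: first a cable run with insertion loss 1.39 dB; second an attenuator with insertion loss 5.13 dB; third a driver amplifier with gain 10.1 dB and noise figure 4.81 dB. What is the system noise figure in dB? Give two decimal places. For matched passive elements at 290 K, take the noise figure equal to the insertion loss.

Convert to linear (a loss of L dB is a gain of −L dB): F_i = 10^(NF_i/10), G_i = 10^(G_i,dB/10)
  Stage 1: F_1 = 10^(1.39/10) = 1.377, G_1 = 10^(−1.39/10) = 0.7261
  Stage 2: F_2 = 10^(5.13/10) = 3.258, G_2 = 10^(−5.13/10) = 0.3069
  Stage 3: F_3 = 10^(4.81/10) = 3.027, G_3 = 10^(10.1/10) = 10.23
Friis cascade:
  F = 1.377 + (3.258 − 1)/0.7261 + (3.027 − 1)/0.2228 = 13.58
NF = 10 log₁₀(13.58) = 11.33 dB

11.33 dB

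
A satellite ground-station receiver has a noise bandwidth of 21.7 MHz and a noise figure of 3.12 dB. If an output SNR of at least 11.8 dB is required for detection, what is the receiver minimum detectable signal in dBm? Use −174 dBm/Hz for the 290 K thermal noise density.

Sensitivity = −174 + 10 log₁₀(B) + NF + SNR_min
= −174 + 73.36 + 3.12 + 11.8
= −85.72 dBm → −85.7 dBm

−85.7 dBm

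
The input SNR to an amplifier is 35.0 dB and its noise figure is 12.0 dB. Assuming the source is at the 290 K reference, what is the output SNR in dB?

23.0 dB

By definition F = SNR_in/SNR_out, so in dB: SNR_out = SNR_in − NF
SNR_out = 35.0 − 12.0 = 23.0 dB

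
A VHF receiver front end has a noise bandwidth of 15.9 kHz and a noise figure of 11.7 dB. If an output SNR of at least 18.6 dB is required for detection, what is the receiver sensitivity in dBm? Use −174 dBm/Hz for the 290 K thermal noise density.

Sensitivity = −174 + 10 log₁₀(B) + NF + SNR_min
= −174 + 42.01 + 11.7 + 18.6
= −101.69 dBm → −101.7 dBm

−101.7 dBm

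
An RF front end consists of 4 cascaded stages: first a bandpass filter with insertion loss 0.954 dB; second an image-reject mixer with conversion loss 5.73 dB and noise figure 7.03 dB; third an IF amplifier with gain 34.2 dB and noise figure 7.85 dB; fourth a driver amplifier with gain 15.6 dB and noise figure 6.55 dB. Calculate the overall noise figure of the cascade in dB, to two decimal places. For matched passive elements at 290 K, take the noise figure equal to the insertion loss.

14.78 dB

Convert to linear (a loss of L dB is a gain of −L dB): F_i = 10^(NF_i/10), G_i = 10^(G_i,dB/10)
  Stage 1: F_1 = 10^(0.954/10) = 1.246, G_1 = 10^(−0.954/10) = 0.8028
  Stage 2: F_2 = 10^(7.03/10) = 5.047, G_2 = 10^(−5.73/10) = 0.2673
  Stage 3: F_3 = 10^(7.85/10) = 6.095, G_3 = 10^(34.2/10) = 2630
  Stage 4: F_4 = 10^(6.55/10) = 4.519, G_4 = 10^(15.6/10) = 36.31
Friis cascade:
  F = 1.246 + (5.047 − 1)/0.8028 + (6.095 − 1)/0.2146 + (4.519 − 1)/564.4 = 30.04
NF = 10 log₁₀(30.04) = 14.78 dB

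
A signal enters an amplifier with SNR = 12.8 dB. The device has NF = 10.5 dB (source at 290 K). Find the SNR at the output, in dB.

By definition F = SNR_in/SNR_out, so in dB: SNR_out = SNR_in − NF
SNR_out = 12.8 − 10.5 = 2.3 dB

2.3 dB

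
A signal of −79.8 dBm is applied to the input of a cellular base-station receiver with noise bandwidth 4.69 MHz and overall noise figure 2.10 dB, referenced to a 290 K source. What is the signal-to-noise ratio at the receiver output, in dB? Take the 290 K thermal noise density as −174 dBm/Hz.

25.4 dB

Noise floor: N = −174 + 10 log₁₀(B) + NF
10 log₁₀(4.69×10⁶) = 66.71 dB
N = −174 + 66.71 + 2.10 = −105.19 dBm
SNR = P_sig − N = −79.8 − (−105.19) = 25.39 dB → 25.4 dB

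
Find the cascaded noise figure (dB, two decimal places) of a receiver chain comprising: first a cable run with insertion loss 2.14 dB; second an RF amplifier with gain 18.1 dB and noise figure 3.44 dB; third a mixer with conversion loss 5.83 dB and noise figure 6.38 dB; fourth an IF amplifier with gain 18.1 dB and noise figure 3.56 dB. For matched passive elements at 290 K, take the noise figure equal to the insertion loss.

5.82 dB

Convert to linear (a loss of L dB is a gain of −L dB): F_i = 10^(NF_i/10), G_i = 10^(G_i,dB/10)
  Stage 1: F_1 = 10^(2.14/10) = 1.637, G_1 = 10^(−2.14/10) = 0.6109
  Stage 2: F_2 = 10^(3.44/10) = 2.208, G_2 = 10^(18.1/10) = 64.57
  Stage 3: F_3 = 10^(6.38/10) = 4.345, G_3 = 10^(−5.83/10) = 0.2612
  Stage 4: F_4 = 10^(3.56/10) = 2.270, G_4 = 10^(18.1/10) = 64.57
Friis cascade:
  F = 1.637 + (2.208 − 1)/0.6109 + (4.345 − 1)/39.45 + (2.270 − 1)/10.30 = 3.822
NF = 10 log₁₀(3.822) = 5.82 dB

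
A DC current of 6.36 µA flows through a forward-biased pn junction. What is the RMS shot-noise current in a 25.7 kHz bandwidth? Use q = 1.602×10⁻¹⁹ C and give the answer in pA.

229 pA

I_n = √(2qI·B)
2qI·B = 2 × 1.602×10⁻¹⁹ × 6.36×10⁻⁶ × 2.57×10⁴ = 5.24×10⁻²⁰ A²
I_n = √(5.24×10⁻²⁰) = 2.29×10⁻¹⁰ A = 229 pA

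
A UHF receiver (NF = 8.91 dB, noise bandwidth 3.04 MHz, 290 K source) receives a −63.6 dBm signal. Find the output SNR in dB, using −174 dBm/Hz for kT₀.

Noise floor: N = −174 + 10 log₁₀(B) + NF
10 log₁₀(3.04×10⁶) = 64.83 dB
N = −174 + 64.83 + 8.91 = −100.26 dBm
SNR = P_sig − N = −63.6 − (−100.26) = 36.66 dB → 36.7 dB

36.7 dB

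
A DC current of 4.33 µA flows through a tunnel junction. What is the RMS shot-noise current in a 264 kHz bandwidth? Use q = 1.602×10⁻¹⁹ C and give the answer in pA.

605 pA

I_n = √(2qI·B)
2qI·B = 2 × 1.602×10⁻¹⁹ × 4.33×10⁻⁶ × 2.64×10⁵ = 3.66×10⁻¹⁹ A²
I_n = √(3.66×10⁻¹⁹) = 6.05×10⁻¹⁰ A = 605 pA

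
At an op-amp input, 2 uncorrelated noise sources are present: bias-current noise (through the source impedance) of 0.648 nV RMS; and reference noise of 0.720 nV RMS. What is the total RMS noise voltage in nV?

0.969 nV

Uncorrelated sources add in power (mean-square): V_tot = √(ΣV_i²)
V_tot = √[(6.48×10⁻¹⁰)² + (7.20×10⁻¹⁰)²] = 9.69×10⁻¹⁰ V = 0.969 nV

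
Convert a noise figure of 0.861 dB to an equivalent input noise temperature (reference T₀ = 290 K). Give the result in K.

F = 10^(0.861/10) = 1.21927
T_e = (F − 1)·T₀ = (1.21927 − 1) × 290 = 63.6 K

63.6 K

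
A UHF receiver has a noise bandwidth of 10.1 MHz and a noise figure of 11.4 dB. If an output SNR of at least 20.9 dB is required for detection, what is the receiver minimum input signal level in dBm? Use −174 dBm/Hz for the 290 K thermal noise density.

Sensitivity = −174 + 10 log₁₀(B) + NF + SNR_min
= −174 + 70.04 + 11.4 + 20.9
= −71.66 dBm → −71.7 dBm

−71.7 dBm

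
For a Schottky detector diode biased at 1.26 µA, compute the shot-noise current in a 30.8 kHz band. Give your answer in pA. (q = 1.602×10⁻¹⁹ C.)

112 pA

I_n = √(2qI·B)
2qI·B = 2 × 1.602×10⁻¹⁹ × 1.26×10⁻⁶ × 3.08×10⁴ = 1.24×10⁻²⁰ A²
I_n = √(1.24×10⁻²⁰) = 1.12×10⁻¹⁰ A = 112 pA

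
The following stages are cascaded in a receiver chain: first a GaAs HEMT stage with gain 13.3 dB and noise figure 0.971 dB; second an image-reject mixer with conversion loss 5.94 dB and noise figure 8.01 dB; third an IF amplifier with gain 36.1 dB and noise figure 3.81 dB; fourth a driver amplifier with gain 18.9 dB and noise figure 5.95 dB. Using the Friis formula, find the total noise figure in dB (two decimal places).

Convert to linear (a loss of L dB is a gain of −L dB): F_i = 10^(NF_i/10), G_i = 10^(G_i,dB/10)
  Stage 1: F_1 = 10^(0.971/10) = 1.251, G_1 = 10^(13.3/10) = 21.38
  Stage 2: F_2 = 10^(8.01/10) = 6.324, G_2 = 10^(−5.94/10) = 0.2547
  Stage 3: F_3 = 10^(3.81/10) = 2.404, G_3 = 10^(36.1/10) = 4074
  Stage 4: F_4 = 10^(5.95/10) = 3.936, G_4 = 10^(18.9/10) = 77.62
Friis cascade:
  F = 1.251 + (6.324 − 1)/21.38 + (2.404 − 1)/5.445 + (3.936 − 1)/2.218×10⁴ = 1.758
NF = 10 log₁₀(1.758) = 2.45 dB

2.45 dB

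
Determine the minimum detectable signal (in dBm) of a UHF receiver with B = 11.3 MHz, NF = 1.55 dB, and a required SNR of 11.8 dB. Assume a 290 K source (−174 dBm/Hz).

−90.1 dBm

Sensitivity = −174 + 10 log₁₀(B) + NF + SNR_min
= −174 + 70.53 + 1.55 + 11.8
= −90.12 dBm → −90.1 dBm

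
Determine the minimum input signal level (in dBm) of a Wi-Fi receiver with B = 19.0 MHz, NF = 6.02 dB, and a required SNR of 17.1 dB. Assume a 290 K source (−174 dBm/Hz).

−78.1 dBm

Sensitivity = −174 + 10 log₁₀(B) + NF + SNR_min
= −174 + 72.79 + 6.02 + 17.1
= −78.09 dBm → −78.1 dBm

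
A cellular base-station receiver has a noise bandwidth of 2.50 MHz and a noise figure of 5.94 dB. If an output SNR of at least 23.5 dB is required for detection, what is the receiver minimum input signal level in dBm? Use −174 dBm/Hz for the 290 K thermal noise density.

−80.6 dBm

Sensitivity = −174 + 10 log₁₀(B) + NF + SNR_min
= −174 + 63.98 + 5.94 + 23.5
= −80.58 dBm → −80.6 dBm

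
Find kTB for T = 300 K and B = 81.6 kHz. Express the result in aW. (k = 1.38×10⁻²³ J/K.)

P_n = kTB = 1.38×10⁻²³ × 300 × 8.16×10⁴ = 3.38×10⁻¹⁶ W = 338 aW

338 aW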